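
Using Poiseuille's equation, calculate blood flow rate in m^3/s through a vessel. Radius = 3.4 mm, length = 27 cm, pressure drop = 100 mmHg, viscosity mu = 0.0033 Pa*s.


Q = pi*r^4*dP / (8*mu*L)
r = 0.0034 m, L = 0.27 m
dP = 100 mmHg = 13332.2 Pa
Q = 7.8524e-04 m^3/s


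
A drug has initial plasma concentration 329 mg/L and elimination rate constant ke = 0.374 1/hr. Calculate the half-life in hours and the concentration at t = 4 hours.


t_half = ln(2) / ke = 0.693147 / 0.374 = 1.853 hr
C(t) = C0 * exp(-ke*t) = 329 * exp(-0.374*4)
C(4) = 73.7 mg/L


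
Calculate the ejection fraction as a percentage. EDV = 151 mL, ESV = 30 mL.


SV = EDV - ESV = 151 - 30 = 121 mL
EF = SV/EDV * 100 = 121/151 * 100
EF = 80.13%


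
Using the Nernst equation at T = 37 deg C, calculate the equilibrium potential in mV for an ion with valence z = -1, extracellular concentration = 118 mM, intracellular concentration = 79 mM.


E = (RT/(zF)) * ln(C_out/C_in)
T = 37 + 273.15 = 310.15 K
E = (8.314 * 310.15 / (-1 * 96485)) * ln(118/79)
E = -10.72 mV


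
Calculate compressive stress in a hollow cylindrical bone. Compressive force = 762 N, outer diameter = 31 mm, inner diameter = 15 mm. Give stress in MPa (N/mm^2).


A = pi*(r_o^2 - r_i^2)
r_o = 15.5 mm, r_i = 7.5 mm
A = 578.053 mm^2
sigma = F/A = 762 / 578.053
sigma = 1.318 MPa


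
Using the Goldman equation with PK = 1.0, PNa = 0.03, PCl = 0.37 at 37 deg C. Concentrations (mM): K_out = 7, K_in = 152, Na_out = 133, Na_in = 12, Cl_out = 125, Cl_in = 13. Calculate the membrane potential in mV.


Vm = (RT/F)*ln((PK*Ko + PNa*Nao + PCl*Cli)/(PK*Ki + PNa*Nai + PCl*Clo))
Numer = 15.8, Denom = 198.61
Vm = -67.65 mV


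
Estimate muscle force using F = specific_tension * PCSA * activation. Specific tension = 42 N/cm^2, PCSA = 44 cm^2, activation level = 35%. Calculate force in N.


F = sigma * PCSA * activation
F = 42 * 44 * 0.35
F = 646.8 N


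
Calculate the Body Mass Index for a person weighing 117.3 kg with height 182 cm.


BMI = weight / height^2
height = 182 cm = 1.82 m
BMI = 117.3 / 1.82^2
BMI = 35.41 kg/m^2


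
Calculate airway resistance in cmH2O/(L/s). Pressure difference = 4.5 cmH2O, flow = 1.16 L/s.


R = dP / flow
R = 4.5 / 1.16
R = 3.879 cmH2O/(L/s)


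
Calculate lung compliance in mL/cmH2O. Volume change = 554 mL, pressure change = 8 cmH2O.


C = dV / dP
C = 554 / 8
C = 69.25 mL/cmH2O


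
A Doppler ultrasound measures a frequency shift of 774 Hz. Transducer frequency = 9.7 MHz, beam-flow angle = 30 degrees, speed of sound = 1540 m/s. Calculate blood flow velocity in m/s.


v = fd * c / (2 * f0 * cos(theta))
v = 774 * 1540 / (2 * 9.7000e+06 * cos(30))
v = 0.07095 m/s


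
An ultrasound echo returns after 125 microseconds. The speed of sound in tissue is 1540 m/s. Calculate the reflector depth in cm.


depth = c * t / 2
t = 125 us = 1.2500e-04 s
depth = 1540 * 1.2500e-04 / 2
depth = 0.09625 m = 9.625 cm


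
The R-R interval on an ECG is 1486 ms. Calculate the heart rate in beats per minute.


HR = 60 / RR_interval(s)
RR = 1486 ms = 1.486 s
HR = 60 / 1.486 = 40.38 bpm


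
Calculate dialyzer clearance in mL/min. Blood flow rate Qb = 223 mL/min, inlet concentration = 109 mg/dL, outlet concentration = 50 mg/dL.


K = Qb * (Cb_in - Cb_out) / Cb_in
K = 223 * (109 - 50) / 109
K = 120.7 mL/min


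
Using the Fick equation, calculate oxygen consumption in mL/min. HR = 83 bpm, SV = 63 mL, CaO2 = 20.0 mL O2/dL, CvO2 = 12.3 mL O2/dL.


CO = HR*SV = 83*63/1000 = 5.229 L/min
a-v O2 diff = 20.0 - 12.3 = 7.7 mL/dL
VO2 = CO * (CaO2-CvO2) * 10 dL/L
VO2 = 5.229 * 7.7 * 10
VO2 = 402.6 mL/min


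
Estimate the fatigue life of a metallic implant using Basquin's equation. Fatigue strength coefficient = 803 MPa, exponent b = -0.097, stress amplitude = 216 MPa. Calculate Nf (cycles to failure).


sigma_a = sigma_f' * (2Nf)^b
2Nf = (sigma_a/sigma_f')^(1/b)
2Nf = (216/803)^(1/-0.097)
2Nf = 756811.23
Nf = 3.784e+05


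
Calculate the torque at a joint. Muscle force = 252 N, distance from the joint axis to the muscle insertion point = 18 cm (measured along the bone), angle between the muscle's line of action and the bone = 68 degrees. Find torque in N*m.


Torque = F * d * sin(theta)   (moment arm = d*sin(theta))
d = 18 cm = 0.18 m
Torque = 252 * 0.18 * sin(68)
Torque = 42.06 N*m


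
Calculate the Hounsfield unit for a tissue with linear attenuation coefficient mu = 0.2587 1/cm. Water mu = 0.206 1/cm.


HU = ((mu_tissue - mu_water) / mu_water) * 1000
HU = ((0.2587 - 0.206) / 0.206) * 1000
HU = 255.8


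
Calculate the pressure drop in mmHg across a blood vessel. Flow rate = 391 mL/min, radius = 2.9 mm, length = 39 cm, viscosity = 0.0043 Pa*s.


dP = 8*mu*L*Q / (pi*r^4)
Q = 391 mL/min = 6.51667e-06 m^3/s
dP = 393.466 Pa = 393.466 / 133.322 mmHg = 2.951 mmHg


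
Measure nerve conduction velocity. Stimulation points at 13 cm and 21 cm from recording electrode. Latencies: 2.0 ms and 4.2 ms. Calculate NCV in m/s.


Distance = (21 - 13) / 100 = 0.08 m
dt = (4.2 - 2.0) / 1000 = 0.0022 s
NCV = dist / dt = 36.36 m/s


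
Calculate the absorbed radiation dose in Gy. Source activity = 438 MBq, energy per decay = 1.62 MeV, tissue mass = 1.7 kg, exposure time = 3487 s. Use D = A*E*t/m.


A = 438 MBq = 4.3800e+08 Bq
E = 1.62 MeV = 2.59524e-13 J
D = A*E*t/m = 4.3800e+08*2.59524e-13*3487/1.7
D = 0.2332 Gy


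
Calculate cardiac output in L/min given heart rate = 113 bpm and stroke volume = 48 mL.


CO = HR * SV
CO = 113 * 48 / 1000
CO = 5.424 L/min


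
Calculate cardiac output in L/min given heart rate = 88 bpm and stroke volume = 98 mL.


CO = HR * SV
CO = 88 * 98 / 1000
CO = 8.624 L/min


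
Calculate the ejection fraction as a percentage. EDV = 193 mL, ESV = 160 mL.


SV = EDV - ESV = 193 - 160 = 33 mL
EF = SV/EDV * 100 = 33/193 * 100
EF = 17.1%


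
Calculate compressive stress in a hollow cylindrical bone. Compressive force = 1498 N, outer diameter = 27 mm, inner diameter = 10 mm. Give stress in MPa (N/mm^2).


A = pi*(r_o^2 - r_i^2)
r_o = 13.5 mm, r_i = 5 mm
A = 494.015 mm^2
sigma = F/A = 1498 / 494.015
sigma = 3.032 MPa


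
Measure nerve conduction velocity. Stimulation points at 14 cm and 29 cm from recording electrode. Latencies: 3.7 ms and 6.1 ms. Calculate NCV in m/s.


Distance = (29 - 14) / 100 = 0.15 m
dt = (6.1 - 3.7) / 1000 = 0.0024 s
NCV = dist / dt = 62.5 m/s


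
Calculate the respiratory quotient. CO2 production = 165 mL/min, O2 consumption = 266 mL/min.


RQ = VCO2 / VO2
RQ = 165 / 266
RQ = 0.6203


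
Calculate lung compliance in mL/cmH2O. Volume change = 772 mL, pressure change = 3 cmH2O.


C = dV / dP
C = 772 / 3
C = 257.3 mL/cmH2O


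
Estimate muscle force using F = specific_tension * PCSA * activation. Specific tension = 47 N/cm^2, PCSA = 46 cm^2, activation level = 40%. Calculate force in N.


F = sigma * PCSA * activation
F = 47 * 46 * 0.4
F = 864.8 N


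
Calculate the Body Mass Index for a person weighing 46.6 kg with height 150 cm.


BMI = weight / height^2
height = 150 cm = 1.5 m
BMI = 46.6 / 1.5^2
BMI = 20.71 kg/m^2


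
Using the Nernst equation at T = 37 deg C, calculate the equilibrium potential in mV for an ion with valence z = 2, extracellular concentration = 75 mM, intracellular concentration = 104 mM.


E = (RT/(zF)) * ln(C_out/C_in)
T = 37 + 273.15 = 310.15 K
E = (8.314 * 310.15 / (2 * 96485)) * ln(75/104)
E = -4.368 mV


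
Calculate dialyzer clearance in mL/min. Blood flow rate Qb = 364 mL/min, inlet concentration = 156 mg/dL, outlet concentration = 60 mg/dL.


K = Qb * (Cb_in - Cb_out) / Cb_in
K = 364 * (156 - 60) / 156
K = 224 mL/min


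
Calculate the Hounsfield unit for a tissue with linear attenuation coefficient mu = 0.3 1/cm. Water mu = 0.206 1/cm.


HU = ((mu_tissue - mu_water) / mu_water) * 1000
HU = ((0.3 - 0.206) / 0.206) * 1000
HU = 456.3


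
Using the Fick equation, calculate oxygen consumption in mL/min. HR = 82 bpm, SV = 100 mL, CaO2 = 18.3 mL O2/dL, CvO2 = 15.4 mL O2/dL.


CO = HR*SV = 82*100/1000 = 8.2 L/min
a-v O2 diff = 18.3 - 15.4 = 2.9 mL/dL
VO2 = CO * (CaO2-CvO2) * 10 dL/L
VO2 = 8.2 * 2.9 * 10
VO2 = 237.8 mL/min


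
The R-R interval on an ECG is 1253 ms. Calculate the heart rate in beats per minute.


HR = 60 / RR_interval(s)
RR = 1253 ms = 1.253 s
HR = 60 / 1.253 = 47.89 bpm


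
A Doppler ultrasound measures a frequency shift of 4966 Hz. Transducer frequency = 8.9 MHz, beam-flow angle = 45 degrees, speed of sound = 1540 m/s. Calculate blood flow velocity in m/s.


v = fd * c / (2 * f0 * cos(theta))
v = 4966 * 1540 / (2 * 8.9000e+06 * cos(45))
v = 0.6076 m/s


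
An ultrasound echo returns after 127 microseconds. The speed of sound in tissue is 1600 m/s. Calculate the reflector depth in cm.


depth = c * t / 2
t = 127 us = 1.2700e-04 s
depth = 1600 * 1.2700e-04 / 2
depth = 0.1016 m = 10.16 cm


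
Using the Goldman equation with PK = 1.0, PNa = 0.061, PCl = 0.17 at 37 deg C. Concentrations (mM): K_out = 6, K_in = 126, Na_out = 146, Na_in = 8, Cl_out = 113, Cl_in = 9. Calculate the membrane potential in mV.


Vm = (RT/F)*ln((PK*Ko + PNa*Nao + PCl*Cli)/(PK*Ki + PNa*Nai + PCl*Clo))
Numer = 16.436, Denom = 145.698
Vm = -58.32 mV


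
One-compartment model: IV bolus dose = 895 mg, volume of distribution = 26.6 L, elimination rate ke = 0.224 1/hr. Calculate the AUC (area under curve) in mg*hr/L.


C0 = Dose/Vd = 895/26.6 = 33.6466 mg/L
AUC = C0/ke = 33.6466/0.224
AUC = 150.2 mg*hr/L


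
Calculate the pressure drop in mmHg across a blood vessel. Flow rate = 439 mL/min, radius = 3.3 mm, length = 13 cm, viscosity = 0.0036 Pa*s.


dP = 8*mu*L*Q / (pi*r^4)
Q = 439 mL/min = 7.31667e-06 m^3/s
dP = 73.5265 Pa = 73.5265 / 133.322 mmHg = 0.5515 mmHg


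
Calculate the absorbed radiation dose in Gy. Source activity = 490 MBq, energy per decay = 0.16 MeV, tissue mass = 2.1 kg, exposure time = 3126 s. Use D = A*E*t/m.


A = 490 MBq = 4.9000e+08 Bq
E = 0.16 MeV = 2.5632e-14 J
D = A*E*t/m = 4.9000e+08*2.5632e-14*3126/2.1
D = 0.0187 Gy


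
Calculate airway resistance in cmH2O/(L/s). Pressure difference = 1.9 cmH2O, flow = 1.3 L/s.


R = dP / flow
R = 1.9 / 1.3
R = 1.462 cmH2O/(L/s)


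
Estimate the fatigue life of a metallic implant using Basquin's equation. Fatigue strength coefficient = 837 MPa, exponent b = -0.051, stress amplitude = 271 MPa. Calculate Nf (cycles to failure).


sigma_a = sigma_f' * (2Nf)^b
2Nf = (sigma_a/sigma_f')^(1/b)
2Nf = (271/837)^(1/-0.051)
2Nf = 4.0092404e+09
Nf = 2.0046e+09


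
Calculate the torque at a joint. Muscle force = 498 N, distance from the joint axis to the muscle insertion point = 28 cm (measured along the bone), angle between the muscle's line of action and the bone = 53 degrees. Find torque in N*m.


Torque = F * d * sin(theta)   (moment arm = d*sin(theta))
d = 28 cm = 0.28 m
Torque = 498 * 0.28 * sin(53)
Torque = 111.4 N*m


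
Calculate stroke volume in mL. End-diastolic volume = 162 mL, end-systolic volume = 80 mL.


SV = EDV - ESV
SV = 162 - 80
SV = 82 mL


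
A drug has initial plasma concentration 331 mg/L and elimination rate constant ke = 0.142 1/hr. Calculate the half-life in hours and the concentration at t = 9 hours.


t_half = ln(2) / ke = 0.693147 / 0.142 = 4.881 hr
C(t) = C0 * exp(-ke*t) = 331 * exp(-0.142*9)
C(9) = 92.21 mg/L


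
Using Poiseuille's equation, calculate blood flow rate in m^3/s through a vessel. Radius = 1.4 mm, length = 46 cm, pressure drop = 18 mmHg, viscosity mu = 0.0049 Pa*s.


Q = pi*r^4*dP / (8*mu*L)
r = 0.0014 m, L = 0.46 m
dP = 18 mmHg = 2399.796 Pa
Q = 1.6062e-06 m^3/s


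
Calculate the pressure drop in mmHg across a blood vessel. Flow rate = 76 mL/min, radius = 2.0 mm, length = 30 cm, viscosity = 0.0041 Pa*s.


dP = 8*mu*L*Q / (pi*r^4)
Q = 76 mL/min = 1.26667e-06 m^3/s
dP = 247.964 Pa = 247.964 / 133.322 mmHg = 1.86 mmHg


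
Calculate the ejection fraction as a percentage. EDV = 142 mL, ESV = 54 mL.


SV = EDV - ESV = 142 - 54 = 88 mL
EF = SV/EDV * 100 = 88/142 * 100
EF = 61.97%


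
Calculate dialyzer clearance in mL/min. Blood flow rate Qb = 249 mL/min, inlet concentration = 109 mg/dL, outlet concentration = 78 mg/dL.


K = Qb * (Cb_in - Cb_out) / Cb_in
K = 249 * (109 - 78) / 109
K = 70.82 mL/min


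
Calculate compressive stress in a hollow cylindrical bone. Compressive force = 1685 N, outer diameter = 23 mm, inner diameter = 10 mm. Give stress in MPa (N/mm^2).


A = pi*(r_o^2 - r_i^2)
r_o = 11.5 mm, r_i = 5 mm
A = 336.936 mm^2
sigma = F/A = 1685 / 336.936
sigma = 5.001 MPa


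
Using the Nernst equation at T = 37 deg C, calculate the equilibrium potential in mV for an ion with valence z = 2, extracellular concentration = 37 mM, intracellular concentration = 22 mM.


E = (RT/(zF)) * ln(C_out/C_in)
T = 37 + 273.15 = 310.15 K
E = (8.314 * 310.15 / (2 * 96485)) * ln(37/22)
E = 6.947 mV


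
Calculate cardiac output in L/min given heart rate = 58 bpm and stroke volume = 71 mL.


CO = HR * SV
CO = 58 * 71 / 1000
CO = 4.118 L/min


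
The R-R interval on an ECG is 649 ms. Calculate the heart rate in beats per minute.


HR = 60 / RR_interval(s)
RR = 649 ms = 0.649 s
HR = 60 / 0.649 = 92.45 bpm


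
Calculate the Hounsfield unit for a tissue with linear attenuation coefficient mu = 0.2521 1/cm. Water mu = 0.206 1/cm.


HU = ((mu_tissue - mu_water) / mu_water) * 1000
HU = ((0.2521 - 0.206) / 0.206) * 1000
HU = 223.8


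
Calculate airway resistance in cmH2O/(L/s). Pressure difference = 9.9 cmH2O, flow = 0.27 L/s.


R = dP / flow
R = 9.9 / 0.27
R = 36.67 cmH2O/(L/s)


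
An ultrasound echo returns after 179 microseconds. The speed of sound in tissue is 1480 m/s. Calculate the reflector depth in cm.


depth = c * t / 2
t = 179 us = 1.7900e-04 s
depth = 1480 * 1.7900e-04 / 2
depth = 0.13246 m = 13.246 cm


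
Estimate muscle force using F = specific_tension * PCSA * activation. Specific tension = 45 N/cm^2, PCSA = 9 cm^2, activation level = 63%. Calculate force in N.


F = sigma * PCSA * activation
F = 45 * 9 * 0.63
F = 255.2 N


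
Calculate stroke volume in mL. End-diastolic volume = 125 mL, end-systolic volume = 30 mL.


SV = EDV - ESV
SV = 125 - 30
SV = 95 mL


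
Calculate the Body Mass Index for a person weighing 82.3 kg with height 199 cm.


BMI = weight / height^2
height = 199 cm = 1.99 m
BMI = 82.3 / 1.99^2
BMI = 20.78 kg/m^2


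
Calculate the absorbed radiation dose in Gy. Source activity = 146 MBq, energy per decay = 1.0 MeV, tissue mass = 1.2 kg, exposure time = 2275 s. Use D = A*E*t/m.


A = 146 MBq = 1.4600e+08 Bq
E = 1.0 MeV = 1.602e-13 J
D = A*E*t/m = 1.4600e+08*1.602e-13*2275/1.2
D = 0.04434 Gy


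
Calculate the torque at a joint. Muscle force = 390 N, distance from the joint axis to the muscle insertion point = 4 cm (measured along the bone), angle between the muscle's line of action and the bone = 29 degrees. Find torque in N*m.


Torque = F * d * sin(theta)   (moment arm = d*sin(theta))
d = 4 cm = 0.04 m
Torque = 390 * 0.04 * sin(29)
Torque = 7.563 N*m


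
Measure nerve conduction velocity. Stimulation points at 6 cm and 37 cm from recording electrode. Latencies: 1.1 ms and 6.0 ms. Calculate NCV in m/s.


Distance = (37 - 6) / 100 = 0.31 m
dt = (6.0 - 1.1) / 1000 = 0.0049 s
NCV = dist / dt = 63.27 m/s


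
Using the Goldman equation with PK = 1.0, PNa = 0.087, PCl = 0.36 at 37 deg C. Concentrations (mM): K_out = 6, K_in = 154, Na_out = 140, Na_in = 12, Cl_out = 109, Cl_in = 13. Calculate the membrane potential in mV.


Vm = (RT/F)*ln((PK*Ko + PNa*Nao + PCl*Cli)/(PK*Ki + PNa*Nai + PCl*Clo))
Numer = 22.86, Denom = 194.284
Vm = -57.19 mV


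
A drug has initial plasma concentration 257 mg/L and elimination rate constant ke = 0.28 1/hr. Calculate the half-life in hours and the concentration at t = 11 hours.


t_half = ln(2) / ke = 0.693147 / 0.28 = 2.476 hr
C(t) = C0 * exp(-ke*t) = 257 * exp(-0.28*11)
C(11) = 11.81 mg/L


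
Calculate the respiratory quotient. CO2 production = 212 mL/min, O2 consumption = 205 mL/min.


RQ = VCO2 / VO2
RQ = 212 / 205
RQ = 1.034


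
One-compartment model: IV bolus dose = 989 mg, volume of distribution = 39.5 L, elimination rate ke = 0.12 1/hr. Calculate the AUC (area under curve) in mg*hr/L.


C0 = Dose/Vd = 989/39.5 = 25.038 mg/L
AUC = C0/ke = 25.038/0.12
AUC = 208.7 mg*hr/L


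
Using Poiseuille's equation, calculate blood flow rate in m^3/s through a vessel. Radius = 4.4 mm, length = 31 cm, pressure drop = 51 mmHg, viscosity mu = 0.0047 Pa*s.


Q = pi*r^4*dP / (8*mu*L)
r = 0.0044 m, L = 0.31 m
dP = 51 mmHg = 6799.422 Pa
Q = 6.8688e-04 m^3/s


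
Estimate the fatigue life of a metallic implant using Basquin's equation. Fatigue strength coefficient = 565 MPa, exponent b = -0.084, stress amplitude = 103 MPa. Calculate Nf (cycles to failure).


sigma_a = sigma_f' * (2Nf)^b
2Nf = (sigma_a/sigma_f')^(1/b)
2Nf = (103/565)^(1/-0.084)
2Nf = 6.3115149e+08
Nf = 3.1558e+08


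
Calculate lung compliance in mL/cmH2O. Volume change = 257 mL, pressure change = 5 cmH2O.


C = dV / dP
C = 257 / 5
C = 51.4 mL/cmH2O


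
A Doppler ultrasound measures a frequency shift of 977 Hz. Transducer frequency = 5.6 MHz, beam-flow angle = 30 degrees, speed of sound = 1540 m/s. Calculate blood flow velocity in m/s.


v = fd * c / (2 * f0 * cos(theta))
v = 977 * 1540 / (2 * 5.6000e+06 * cos(30))
v = 0.1551 m/s


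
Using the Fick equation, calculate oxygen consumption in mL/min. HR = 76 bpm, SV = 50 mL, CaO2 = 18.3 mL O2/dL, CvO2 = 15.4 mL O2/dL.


CO = HR*SV = 76*50/1000 = 3.8 L/min
a-v O2 diff = 18.3 - 15.4 = 2.9 mL/dL
VO2 = CO * (CaO2-CvO2) * 10 dL/L
VO2 = 3.8 * 2.9 * 10
VO2 = 110.2 mL/min


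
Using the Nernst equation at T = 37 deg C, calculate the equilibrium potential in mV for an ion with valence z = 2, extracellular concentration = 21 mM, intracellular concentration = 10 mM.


E = (RT/(zF)) * ln(C_out/C_in)
T = 37 + 273.15 = 310.15 K
E = (8.314 * 310.15 / (2 * 96485)) * ln(21/10)
E = 9.914 mV


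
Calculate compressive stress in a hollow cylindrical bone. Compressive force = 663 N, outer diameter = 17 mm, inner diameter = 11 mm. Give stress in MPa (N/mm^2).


A = pi*(r_o^2 - r_i^2)
r_o = 8.5 mm, r_i = 5.5 mm
A = 131.947 mm^2
sigma = F/A = 663 / 131.947
sigma = 5.025 MPa


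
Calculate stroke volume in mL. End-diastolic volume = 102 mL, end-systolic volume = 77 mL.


SV = EDV - ESV
SV = 102 - 77
SV = 25 mL


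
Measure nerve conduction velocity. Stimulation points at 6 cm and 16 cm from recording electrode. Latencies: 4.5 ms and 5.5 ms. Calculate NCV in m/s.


Distance = (16 - 6) / 100 = 0.1 m
dt = (5.5 - 4.5) / 1000 = 0.001 s
NCV = dist / dt = 100 m/s


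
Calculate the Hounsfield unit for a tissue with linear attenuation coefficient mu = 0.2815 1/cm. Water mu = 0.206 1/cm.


HU = ((mu_tissue - mu_water) / mu_water) * 1000
HU = ((0.2815 - 0.206) / 0.206) * 1000
HU = 366.5


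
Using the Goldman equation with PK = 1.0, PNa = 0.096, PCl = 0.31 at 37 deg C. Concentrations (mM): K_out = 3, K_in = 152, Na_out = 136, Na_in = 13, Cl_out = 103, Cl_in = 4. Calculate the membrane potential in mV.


Vm = (RT/F)*ln((PK*Ko + PNa*Nao + PCl*Cli)/(PK*Ki + PNa*Nai + PCl*Clo))
Numer = 17.296, Denom = 185.178
Vm = -63.36 mV


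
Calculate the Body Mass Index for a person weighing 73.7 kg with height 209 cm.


BMI = weight / height^2
height = 209 cm = 2.09 m
BMI = 73.7 / 2.09^2
BMI = 16.87 kg/m^2


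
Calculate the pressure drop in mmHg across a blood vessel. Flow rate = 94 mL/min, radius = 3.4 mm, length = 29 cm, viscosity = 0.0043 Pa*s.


dP = 8*mu*L*Q / (pi*r^4)
Q = 94 mL/min = 1.56667e-06 m^3/s
dP = 37.2279 Pa = 37.2279 / 133.322 mmHg = 0.2792 mmHg


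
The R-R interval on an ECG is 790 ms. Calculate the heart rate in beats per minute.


HR = 60 / RR_interval(s)
RR = 790 ms = 0.79 s
HR = 60 / 0.79 = 75.95 bpm


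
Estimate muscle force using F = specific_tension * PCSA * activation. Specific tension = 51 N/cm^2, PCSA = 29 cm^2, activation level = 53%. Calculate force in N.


F = sigma * PCSA * activation
F = 51 * 29 * 0.53
F = 783.9 N


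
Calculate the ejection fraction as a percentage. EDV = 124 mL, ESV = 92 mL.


SV = EDV - ESV = 124 - 92 = 32 mL
EF = SV/EDV * 100 = 32/124 * 100
EF = 25.81%


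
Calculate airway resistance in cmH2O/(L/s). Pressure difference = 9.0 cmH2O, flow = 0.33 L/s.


R = dP / flow
R = 9.0 / 0.33
R = 27.27 cmH2O/(L/s)


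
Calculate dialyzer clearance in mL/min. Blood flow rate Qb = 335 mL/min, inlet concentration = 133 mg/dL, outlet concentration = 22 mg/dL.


K = Qb * (Cb_in - Cb_out) / Cb_in
K = 335 * (133 - 22) / 133
K = 279.6 mL/min


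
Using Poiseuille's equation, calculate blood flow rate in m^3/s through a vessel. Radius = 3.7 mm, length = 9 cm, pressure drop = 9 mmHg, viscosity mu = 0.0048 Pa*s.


Q = pi*r^4*dP / (8*mu*L)
r = 0.0037 m, L = 0.09 m
dP = 9 mmHg = 1199.898 Pa
Q = 2.0442e-04 m^3/s


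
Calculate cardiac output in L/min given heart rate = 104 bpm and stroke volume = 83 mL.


CO = HR * SV
CO = 104 * 83 / 1000
CO = 8.632 L/min


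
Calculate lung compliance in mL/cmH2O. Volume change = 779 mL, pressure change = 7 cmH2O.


C = dV / dP
C = 779 / 7
C = 111.3 mL/cmH2O


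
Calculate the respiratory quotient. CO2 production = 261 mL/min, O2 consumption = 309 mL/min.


RQ = VCO2 / VO2
RQ = 261 / 309
RQ = 0.8447


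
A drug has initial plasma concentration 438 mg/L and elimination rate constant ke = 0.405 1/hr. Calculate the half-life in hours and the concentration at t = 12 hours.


t_half = ln(2) / ke = 0.693147 / 0.405 = 1.711 hr
C(t) = C0 * exp(-ke*t) = 438 * exp(-0.405*12)
C(12) = 3.395 mg/L


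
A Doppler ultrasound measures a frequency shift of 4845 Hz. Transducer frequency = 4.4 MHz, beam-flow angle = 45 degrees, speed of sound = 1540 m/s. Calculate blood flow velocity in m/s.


v = fd * c / (2 * f0 * cos(theta))
v = 4845 * 1540 / (2 * 4.4000e+06 * cos(45))
v = 1.199 m/s


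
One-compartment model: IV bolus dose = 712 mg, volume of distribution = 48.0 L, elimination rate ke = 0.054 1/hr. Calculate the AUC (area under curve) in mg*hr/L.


C0 = Dose/Vd = 712/48.0 = 14.8333 mg/L
AUC = C0/ke = 14.8333/0.054
AUC = 274.7 mg*hr/L


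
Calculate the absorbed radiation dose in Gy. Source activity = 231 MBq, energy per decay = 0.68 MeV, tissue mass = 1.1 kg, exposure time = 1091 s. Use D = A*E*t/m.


A = 231 MBq = 2.3100e+08 Bq
E = 0.68 MeV = 1.08936e-13 J
D = A*E*t/m = 2.3100e+08*1.08936e-13*1091/1.1
D = 0.02496 Gy


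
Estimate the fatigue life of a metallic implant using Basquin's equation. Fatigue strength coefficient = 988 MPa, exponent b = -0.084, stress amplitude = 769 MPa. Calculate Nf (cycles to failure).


sigma_a = sigma_f' * (2Nf)^b
2Nf = (sigma_a/sigma_f')^(1/b)
2Nf = (769/988)^(1/-0.084)
2Nf = 19.751607
Nf = 9.876


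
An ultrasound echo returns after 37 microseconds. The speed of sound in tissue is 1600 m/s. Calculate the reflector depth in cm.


depth = c * t / 2
t = 37 us = 3.7000e-05 s
depth = 1600 * 3.7000e-05 / 2
depth = 0.0296 m = 2.96 cm


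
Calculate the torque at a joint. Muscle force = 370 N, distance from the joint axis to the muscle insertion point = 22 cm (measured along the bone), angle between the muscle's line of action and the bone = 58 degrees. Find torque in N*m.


Torque = F * d * sin(theta)   (moment arm = d*sin(theta))
d = 22 cm = 0.22 m
Torque = 370 * 0.22 * sin(58)
Torque = 69.03 N*m


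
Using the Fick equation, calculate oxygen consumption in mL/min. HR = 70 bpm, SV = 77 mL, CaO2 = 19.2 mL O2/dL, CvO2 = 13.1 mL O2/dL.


CO = HR*SV = 70*77/1000 = 5.39 L/min
a-v O2 diff = 19.2 - 13.1 = 6.1 mL/dL
VO2 = CO * (CaO2-CvO2) * 10 dL/L
VO2 = 5.39 * 6.1 * 10
VO2 = 328.8 mL/min


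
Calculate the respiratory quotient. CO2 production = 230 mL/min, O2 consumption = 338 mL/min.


RQ = VCO2 / VO2
RQ = 230 / 338
RQ = 0.6805


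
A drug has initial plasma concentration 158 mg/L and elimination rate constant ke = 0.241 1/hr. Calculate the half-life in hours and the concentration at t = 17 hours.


t_half = ln(2) / ke = 0.693147 / 0.241 = 2.876 hr
C(t) = C0 * exp(-ke*t) = 158 * exp(-0.241*17)
C(17) = 2.626 mg/L


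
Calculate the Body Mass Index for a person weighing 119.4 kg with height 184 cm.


BMI = weight / height^2
height = 184 cm = 1.84 m
BMI = 119.4 / 1.84^2
BMI = 35.27 kg/m^2


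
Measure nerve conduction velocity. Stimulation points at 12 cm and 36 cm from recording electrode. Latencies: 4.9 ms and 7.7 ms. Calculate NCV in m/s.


Distance = (36 - 12) / 100 = 0.24 m
dt = (7.7 - 4.9) / 1000 = 0.0028 s
NCV = dist / dt = 85.71 m/s


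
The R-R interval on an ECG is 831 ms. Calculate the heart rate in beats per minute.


HR = 60 / RR_interval(s)
RR = 831 ms = 0.831 s
HR = 60 / 0.831 = 72.2 bpm


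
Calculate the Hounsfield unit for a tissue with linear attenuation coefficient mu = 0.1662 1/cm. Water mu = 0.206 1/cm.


HU = ((mu_tissue - mu_water) / mu_water) * 1000
HU = ((0.1662 - 0.206) / 0.206) * 1000
HU = -193.2


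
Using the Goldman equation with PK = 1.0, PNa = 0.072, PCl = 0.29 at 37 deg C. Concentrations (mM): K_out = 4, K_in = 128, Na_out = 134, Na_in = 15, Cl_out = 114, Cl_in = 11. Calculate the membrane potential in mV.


Vm = (RT/F)*ln((PK*Ko + PNa*Nao + PCl*Cli)/(PK*Ki + PNa*Nai + PCl*Clo))
Numer = 16.838, Denom = 162.14
Vm = -60.53 mV


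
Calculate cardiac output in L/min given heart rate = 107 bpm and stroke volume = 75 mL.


CO = HR * SV
CO = 107 * 75 / 1000
CO = 8.025 L/min


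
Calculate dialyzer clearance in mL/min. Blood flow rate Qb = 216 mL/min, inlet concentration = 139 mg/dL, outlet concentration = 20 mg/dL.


K = Qb * (Cb_in - Cb_out) / Cb_in
K = 216 * (139 - 20) / 139
K = 184.9 mL/min


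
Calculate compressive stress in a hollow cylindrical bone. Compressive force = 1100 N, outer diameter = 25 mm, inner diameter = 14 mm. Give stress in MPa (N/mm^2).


A = pi*(r_o^2 - r_i^2)
r_o = 12.5 mm, r_i = 7 mm
A = 336.936 mm^2
sigma = F/A = 1100 / 336.936
sigma = 3.265 MPa


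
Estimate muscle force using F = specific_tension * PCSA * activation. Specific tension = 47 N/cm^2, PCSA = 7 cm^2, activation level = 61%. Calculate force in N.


F = sigma * PCSA * activation
F = 47 * 7 * 0.61
F = 200.7 N


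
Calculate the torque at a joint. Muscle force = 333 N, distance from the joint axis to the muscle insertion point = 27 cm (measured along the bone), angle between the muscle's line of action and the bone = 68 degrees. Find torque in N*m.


Torque = F * d * sin(theta)   (moment arm = d*sin(theta))
d = 27 cm = 0.27 m
Torque = 333 * 0.27 * sin(68)
Torque = 83.36 N*m


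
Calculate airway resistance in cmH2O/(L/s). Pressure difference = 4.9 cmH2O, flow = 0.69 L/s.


R = dP / flow
R = 4.9 / 0.69
R = 7.101 cmH2O/(L/s)


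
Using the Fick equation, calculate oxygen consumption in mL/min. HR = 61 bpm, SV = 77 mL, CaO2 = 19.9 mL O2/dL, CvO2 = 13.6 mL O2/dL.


CO = HR*SV = 61*77/1000 = 4.697 L/min
a-v O2 diff = 19.9 - 13.6 = 6.3 mL/dL
VO2 = CO * (CaO2-CvO2) * 10 dL/L
VO2 = 4.697 * 6.3 * 10
VO2 = 295.9 mL/min


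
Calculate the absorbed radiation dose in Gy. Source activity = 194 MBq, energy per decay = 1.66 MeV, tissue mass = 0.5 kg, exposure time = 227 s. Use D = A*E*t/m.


A = 194 MBq = 1.9400e+08 Bq
E = 1.66 MeV = 2.65932e-13 J
D = A*E*t/m = 1.9400e+08*2.65932e-13*227/0.5
D = 0.02342 Gy


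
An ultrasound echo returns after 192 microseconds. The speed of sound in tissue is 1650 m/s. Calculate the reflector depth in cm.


depth = c * t / 2
t = 192 us = 1.9200e-04 s
depth = 1650 * 1.9200e-04 / 2
depth = 0.1584 m = 15.84 cm


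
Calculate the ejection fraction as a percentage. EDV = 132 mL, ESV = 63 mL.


SV = EDV - ESV = 132 - 63 = 69 mL
EF = SV/EDV * 100 = 69/132 * 100
EF = 52.27%


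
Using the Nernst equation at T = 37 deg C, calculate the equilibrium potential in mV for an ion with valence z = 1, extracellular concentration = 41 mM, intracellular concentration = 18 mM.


E = (RT/(zF)) * ln(C_out/C_in)
T = 37 + 273.15 = 310.15 K
E = (8.314 * 310.15 / (1 * 96485)) * ln(41/18)
E = 22 mV


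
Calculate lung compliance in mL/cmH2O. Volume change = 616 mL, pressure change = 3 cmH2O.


C = dV / dP
C = 616 / 3
C = 205.3 mL/cmH2O


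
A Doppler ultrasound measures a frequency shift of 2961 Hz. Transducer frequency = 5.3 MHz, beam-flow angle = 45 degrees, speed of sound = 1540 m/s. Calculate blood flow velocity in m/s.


v = fd * c / (2 * f0 * cos(theta))
v = 2961 * 1540 / (2 * 5.3000e+06 * cos(45))
v = 0.6084 m/s


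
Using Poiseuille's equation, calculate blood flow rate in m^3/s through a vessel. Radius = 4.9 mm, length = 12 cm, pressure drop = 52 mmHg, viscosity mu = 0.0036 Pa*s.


Q = pi*r^4*dP / (8*mu*L)
r = 0.0049 m, L = 0.12 m
dP = 52 mmHg = 6932.744 Pa
Q = 0.003633 m^3/s


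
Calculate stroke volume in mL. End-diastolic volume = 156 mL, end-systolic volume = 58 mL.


SV = EDV - ESV
SV = 156 - 58
SV = 98 mL


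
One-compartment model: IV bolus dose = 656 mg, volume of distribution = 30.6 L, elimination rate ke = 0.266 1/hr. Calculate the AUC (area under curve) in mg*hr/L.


C0 = Dose/Vd = 656/30.6 = 21.4379 mg/L
AUC = C0/ke = 21.4379/0.266
AUC = 80.59 mg*hr/L


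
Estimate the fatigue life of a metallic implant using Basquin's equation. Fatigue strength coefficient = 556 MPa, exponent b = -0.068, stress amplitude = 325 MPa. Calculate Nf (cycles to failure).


sigma_a = sigma_f' * (2Nf)^b
2Nf = (sigma_a/sigma_f')^(1/b)
2Nf = (325/556)^(1/-0.068)
2Nf = 2687.1119
Nf = 1344


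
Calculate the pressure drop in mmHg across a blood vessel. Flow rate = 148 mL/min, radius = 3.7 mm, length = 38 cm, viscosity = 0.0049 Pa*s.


dP = 8*mu*L*Q / (pi*r^4)
Q = 148 mL/min = 2.46667e-06 m^3/s
dP = 62.4057 Pa = 62.4057 / 133.322 mmHg = 0.4681 mmHg


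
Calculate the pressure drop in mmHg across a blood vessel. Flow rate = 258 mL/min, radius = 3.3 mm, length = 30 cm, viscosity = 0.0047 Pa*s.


dP = 8*mu*L*Q / (pi*r^4)
Q = 258 mL/min = 4.3e-06 m^3/s
dP = 130.188 Pa = 130.188 / 133.322 mmHg = 0.9765 mmHg


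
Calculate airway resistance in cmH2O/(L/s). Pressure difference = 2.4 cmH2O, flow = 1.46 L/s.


R = dP / flow
R = 2.4 / 1.46
R = 1.644 cmH2O/(L/s)


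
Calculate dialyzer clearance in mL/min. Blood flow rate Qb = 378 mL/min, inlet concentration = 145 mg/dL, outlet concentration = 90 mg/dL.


K = Qb * (Cb_in - Cb_out) / Cb_in
K = 378 * (145 - 90) / 145
K = 143.4 mL/min


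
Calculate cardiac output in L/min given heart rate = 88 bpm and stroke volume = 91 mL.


CO = HR * SV
CO = 88 * 91 / 1000
CO = 8.008 L/min


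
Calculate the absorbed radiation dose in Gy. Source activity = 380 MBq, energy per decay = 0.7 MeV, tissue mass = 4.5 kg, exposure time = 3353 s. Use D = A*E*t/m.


A = 380 MBq = 3.8000e+08 Bq
E = 0.7 MeV = 1.1214e-13 J
D = A*E*t/m = 3.8000e+08*1.1214e-13*3353/4.5
D = 0.03175 Gy


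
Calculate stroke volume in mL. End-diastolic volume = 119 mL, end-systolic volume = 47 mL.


SV = EDV - ESV
SV = 119 - 47
SV = 72 mL


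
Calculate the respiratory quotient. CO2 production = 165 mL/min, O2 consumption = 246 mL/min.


RQ = VCO2 / VO2
RQ = 165 / 246
RQ = 0.6707


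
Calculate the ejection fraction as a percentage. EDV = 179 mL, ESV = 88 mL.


SV = EDV - ESV = 179 - 88 = 91 mL
EF = SV/EDV * 100 = 91/179 * 100
EF = 50.84%


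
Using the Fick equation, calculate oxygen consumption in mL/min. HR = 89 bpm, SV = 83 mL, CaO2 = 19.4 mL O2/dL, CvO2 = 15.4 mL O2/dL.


CO = HR*SV = 89*83/1000 = 7.387 L/min
a-v O2 diff = 19.4 - 15.4 = 4 mL/dL
VO2 = CO * (CaO2-CvO2) * 10 dL/L
VO2 = 7.387 * 4 * 10
VO2 = 295.5 mL/min


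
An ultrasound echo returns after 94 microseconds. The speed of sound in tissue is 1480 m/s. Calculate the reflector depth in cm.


depth = c * t / 2
t = 94 us = 9.4000e-05 s
depth = 1480 * 9.4000e-05 / 2
depth = 0.06956 m = 6.956 cm


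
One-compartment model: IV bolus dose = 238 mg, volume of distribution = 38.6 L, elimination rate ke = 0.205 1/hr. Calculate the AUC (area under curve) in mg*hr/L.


C0 = Dose/Vd = 238/38.6 = 6.1658 mg/L
AUC = C0/ke = 6.1658/0.205
AUC = 30.08 mg*hr/L


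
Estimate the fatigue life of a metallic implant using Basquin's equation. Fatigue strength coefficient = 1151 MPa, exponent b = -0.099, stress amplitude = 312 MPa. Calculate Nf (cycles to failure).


sigma_a = sigma_f' * (2Nf)^b
2Nf = (sigma_a/sigma_f')^(1/b)
2Nf = (312/1151)^(1/-0.099)
2Nf = 532686.9
Nf = 2.663e+05


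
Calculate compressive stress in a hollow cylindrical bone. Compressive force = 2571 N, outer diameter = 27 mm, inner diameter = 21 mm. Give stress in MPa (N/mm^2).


A = pi*(r_o^2 - r_i^2)
r_o = 13.5 mm, r_i = 10.5 mm
A = 226.195 mm^2
sigma = F/A = 2571 / 226.195
sigma = 11.37 MPa


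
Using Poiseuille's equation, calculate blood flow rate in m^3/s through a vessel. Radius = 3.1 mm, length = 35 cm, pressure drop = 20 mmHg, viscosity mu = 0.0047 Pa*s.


Q = pi*r^4*dP / (8*mu*L)
r = 0.0031 m, L = 0.35 m
dP = 20 mmHg = 2666.44 Pa
Q = 5.8786e-05 m^3/s


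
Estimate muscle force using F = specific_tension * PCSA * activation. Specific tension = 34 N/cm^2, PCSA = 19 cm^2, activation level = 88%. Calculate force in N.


F = sigma * PCSA * activation
F = 34 * 19 * 0.88
F = 568.5 N


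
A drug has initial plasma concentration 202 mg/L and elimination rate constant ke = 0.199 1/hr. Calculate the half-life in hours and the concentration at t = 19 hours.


t_half = ln(2) / ke = 0.693147 / 0.199 = 3.483 hr
C(t) = C0 * exp(-ke*t) = 202 * exp(-0.199*19)
C(19) = 4.606 mg/L


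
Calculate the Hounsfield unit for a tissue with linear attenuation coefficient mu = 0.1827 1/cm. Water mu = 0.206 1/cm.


HU = ((mu_tissue - mu_water) / mu_water) * 1000
HU = ((0.1827 - 0.206) / 0.206) * 1000
HU = -113.1


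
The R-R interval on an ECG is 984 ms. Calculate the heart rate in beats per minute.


HR = 60 / RR_interval(s)
RR = 984 ms = 0.984 s
HR = 60 / 0.984 = 60.98 bpm


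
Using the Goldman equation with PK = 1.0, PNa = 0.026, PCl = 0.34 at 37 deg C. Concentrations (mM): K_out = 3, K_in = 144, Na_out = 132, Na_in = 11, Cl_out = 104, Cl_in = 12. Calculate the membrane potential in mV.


Vm = (RT/F)*ln((PK*Ko + PNa*Nao + PCl*Cli)/(PK*Ki + PNa*Nai + PCl*Clo))
Numer = 10.512, Denom = 179.646
Vm = -75.86 mV


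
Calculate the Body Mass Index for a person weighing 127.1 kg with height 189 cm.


BMI = weight / height^2
height = 189 cm = 1.89 m
BMI = 127.1 / 1.89^2
BMI = 35.58 kg/m^2


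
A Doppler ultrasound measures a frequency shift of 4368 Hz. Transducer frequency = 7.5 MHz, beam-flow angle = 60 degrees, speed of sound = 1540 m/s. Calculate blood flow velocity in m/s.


v = fd * c / (2 * f0 * cos(theta))
v = 4368 * 1540 / (2 * 7.5000e+06 * cos(60))
v = 0.8969 m/s


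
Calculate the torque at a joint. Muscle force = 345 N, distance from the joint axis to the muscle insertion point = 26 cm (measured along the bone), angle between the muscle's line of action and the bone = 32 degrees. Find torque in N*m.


Torque = F * d * sin(theta)   (moment arm = d*sin(theta))
d = 26 cm = 0.26 m
Torque = 345 * 0.26 * sin(32)
Torque = 47.53 N*m


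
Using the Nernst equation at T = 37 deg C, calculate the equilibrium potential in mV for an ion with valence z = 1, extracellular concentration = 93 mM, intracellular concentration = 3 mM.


E = (RT/(zF)) * ln(C_out/C_in)
T = 37 + 273.15 = 310.15 K
E = (8.314 * 310.15 / (1 * 96485)) * ln(93/3)
E = 91.77 mV


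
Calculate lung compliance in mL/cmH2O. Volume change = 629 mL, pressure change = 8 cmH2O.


C = dV / dP
C = 629 / 8
C = 78.62 mL/cmH2O


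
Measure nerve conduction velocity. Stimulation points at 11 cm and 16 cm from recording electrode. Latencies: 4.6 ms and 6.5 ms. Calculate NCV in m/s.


Distance = (16 - 11) / 100 = 0.05 m
dt = (6.5 - 4.6) / 1000 = 0.0019 s
NCV = dist / dt = 26.32 m/s


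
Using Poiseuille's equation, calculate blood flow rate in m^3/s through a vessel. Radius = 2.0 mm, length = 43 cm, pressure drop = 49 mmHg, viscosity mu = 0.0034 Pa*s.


Q = pi*r^4*dP / (8*mu*L)
r = 0.002 m, L = 0.43 m
dP = 49 mmHg = 6532.778 Pa
Q = 2.8076e-05 m^3/s


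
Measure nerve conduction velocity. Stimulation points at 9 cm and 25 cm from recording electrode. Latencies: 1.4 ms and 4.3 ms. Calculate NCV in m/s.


Distance = (25 - 9) / 100 = 0.16 m
dt = (4.3 - 1.4) / 1000 = 0.0029 s
NCV = dist / dt = 55.17 m/s


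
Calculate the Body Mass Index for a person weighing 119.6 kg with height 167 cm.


BMI = weight / height^2
height = 167 cm = 1.67 m
BMI = 119.6 / 1.67^2
BMI = 42.88 kg/m^2


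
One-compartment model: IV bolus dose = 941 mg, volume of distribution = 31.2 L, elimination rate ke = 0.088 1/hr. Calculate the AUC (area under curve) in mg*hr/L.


C0 = Dose/Vd = 941/31.2 = 30.1603 mg/L
AUC = C0/ke = 30.1603/0.088
AUC = 342.7 mg*hr/L


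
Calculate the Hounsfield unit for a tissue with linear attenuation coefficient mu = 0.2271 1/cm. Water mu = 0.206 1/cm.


HU = ((mu_tissue - mu_water) / mu_water) * 1000
HU = ((0.2271 - 0.206) / 0.206) * 1000
HU = 102.4


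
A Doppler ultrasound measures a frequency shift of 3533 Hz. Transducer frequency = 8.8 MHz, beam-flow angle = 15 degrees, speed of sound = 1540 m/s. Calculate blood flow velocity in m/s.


v = fd * c / (2 * f0 * cos(theta))
v = 3533 * 1540 / (2 * 8.8000e+06 * cos(15))
v = 0.32 m/s


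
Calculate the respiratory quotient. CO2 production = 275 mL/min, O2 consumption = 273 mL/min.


RQ = VCO2 / VO2
RQ = 275 / 273
RQ = 1.007


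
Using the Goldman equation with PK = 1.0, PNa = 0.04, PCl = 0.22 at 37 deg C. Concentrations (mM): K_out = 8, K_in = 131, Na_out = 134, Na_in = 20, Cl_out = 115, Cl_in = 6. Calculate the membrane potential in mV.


Vm = (RT/F)*ln((PK*Ko + PNa*Nao + PCl*Cli)/(PK*Ki + PNa*Nai + PCl*Clo))
Numer = 14.68, Denom = 157.1
Vm = -63.35 mV


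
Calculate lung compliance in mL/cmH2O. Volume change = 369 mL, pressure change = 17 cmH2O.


C = dV / dP
C = 369 / 17
C = 21.71 mL/cmH2O


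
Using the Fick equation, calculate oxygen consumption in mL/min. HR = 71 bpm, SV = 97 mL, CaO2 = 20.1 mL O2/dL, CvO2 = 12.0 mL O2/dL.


CO = HR*SV = 71*97/1000 = 6.887 L/min
a-v O2 diff = 20.1 - 12.0 = 8.1 mL/dL
VO2 = CO * (CaO2-CvO2) * 10 dL/L
VO2 = 6.887 * 8.1 * 10
VO2 = 557.8 mL/min


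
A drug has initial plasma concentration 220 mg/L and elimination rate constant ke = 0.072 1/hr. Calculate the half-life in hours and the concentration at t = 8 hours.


t_half = ln(2) / ke = 0.693147 / 0.072 = 9.627 hr
C(t) = C0 * exp(-ke*t) = 220 * exp(-0.072*8)
C(8) = 123.7 mg/L


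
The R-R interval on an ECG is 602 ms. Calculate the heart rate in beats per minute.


HR = 60 / RR_interval(s)
RR = 602 ms = 0.602 s
HR = 60 / 0.602 = 99.67 bpm


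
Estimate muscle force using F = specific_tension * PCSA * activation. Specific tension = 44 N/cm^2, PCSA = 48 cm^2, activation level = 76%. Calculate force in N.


F = sigma * PCSA * activation
F = 44 * 48 * 0.76
F = 1605 N


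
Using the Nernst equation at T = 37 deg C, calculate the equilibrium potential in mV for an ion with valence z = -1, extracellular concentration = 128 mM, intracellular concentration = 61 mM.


E = (RT/(zF)) * ln(C_out/C_in)
T = 37 + 273.15 = 310.15 K
E = (8.314 * 310.15 / (-1 * 96485)) * ln(128/61)
E = -19.81 mV


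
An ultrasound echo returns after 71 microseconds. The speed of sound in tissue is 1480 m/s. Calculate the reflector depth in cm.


depth = c * t / 2
t = 71 us = 7.1000e-05 s
depth = 1480 * 7.1000e-05 / 2
depth = 0.05254 m = 5.254 cm
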